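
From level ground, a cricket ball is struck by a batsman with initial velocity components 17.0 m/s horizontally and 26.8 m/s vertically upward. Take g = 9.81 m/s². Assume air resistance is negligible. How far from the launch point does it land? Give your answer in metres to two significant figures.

Flight time T = 2 v_y0 / g = 5.464 s.
Horizontal distance R = vₓ T = 17.00 × 5.464 = 92.88 m.

93 m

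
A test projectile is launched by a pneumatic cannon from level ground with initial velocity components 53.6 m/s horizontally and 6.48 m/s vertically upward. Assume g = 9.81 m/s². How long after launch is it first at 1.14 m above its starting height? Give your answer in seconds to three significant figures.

0.209 s

Require v_y0 t − ½ g t² = 1.14, i.e. 4.905 t² − 6.480 t + 1.14 = 0.
t = [6.480 ± √(6.480² − 2·9.81·1.14)] / 9.81 = (6.480 ± 4.430) / 9.81, so t = 0.2090 s or t = 1.112 s.
The first (ascending) time is 0.2090 s.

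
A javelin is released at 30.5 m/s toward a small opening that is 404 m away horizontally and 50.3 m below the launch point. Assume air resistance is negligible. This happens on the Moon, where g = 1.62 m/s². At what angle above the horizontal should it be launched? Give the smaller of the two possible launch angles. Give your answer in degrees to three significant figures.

14.0°

Trajectory: y = x tanθ − g x² (1 + tan²θ)/(2v₀²). With x = 404, y = −50.3, v₀ = 30.5, g = 1.62:
142.1 tan²θ − 404 tanθ + (91.82) = 0.
tanθ = [404 ± √(404² − 4 × 142.1 × (91.82))] / (2 × 142.1) = (404 ± 333.2) / 284.2, giving tanθ = 0.2491 or 2.594.
θ = 13.99° or 68.92°; the smaller is 13.99°.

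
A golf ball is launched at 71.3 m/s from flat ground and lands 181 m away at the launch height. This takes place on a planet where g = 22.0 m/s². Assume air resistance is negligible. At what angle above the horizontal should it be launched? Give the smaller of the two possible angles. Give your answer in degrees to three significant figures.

25.8°

R = v₀² sin 2θ / g gives sin 2θ = gR/v₀² = 22.0·181/71.3² = 0.7833.
2θ = 51.56° or 180° − 51.56° = 128.4°, so θ = 25.78° or 64.22°.
The smaller angle is 25.78°.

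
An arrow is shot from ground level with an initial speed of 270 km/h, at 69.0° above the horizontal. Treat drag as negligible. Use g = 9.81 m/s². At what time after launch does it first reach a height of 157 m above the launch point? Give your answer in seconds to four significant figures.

Convert: 270 km/h = 270/3.6 = 75.00 m/s.
Horizontal component vₓ = 75.00 cos 69.0° = 26.88 m/s; vertical v_y0 = 75.00 sin 69.0° = 70.02 m/s.
Height y(t) = 70.02 t − 4.905 t² = 157 gives 4.905 t² − 70.02 t + 157 = 0.
t = [70.02 ± √(70.02² − 2·9.81·157)] / 9.81 = (70.02 ± 42.69) / 9.81, so t = 2.786 s or t = 11.49 s.
The first (ascending) time is 2.786 s.

2.786 s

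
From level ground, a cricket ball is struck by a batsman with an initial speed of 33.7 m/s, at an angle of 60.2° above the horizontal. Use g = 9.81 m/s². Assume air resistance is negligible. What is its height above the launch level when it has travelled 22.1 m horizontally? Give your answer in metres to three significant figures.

30.0 m

vₓ = 33.70 cos 60.2° = 16.75 m/s; v_y0 = 33.70 sin 60.2° = 29.24 m/s.
Time to reach x = 22.1 m: t = x/vₓ = 22.1/16.75 = 1.320 s.
Height: y = v_y0 t − ½ g t² = 29.24 × 1.320 − 4.905 × 1.320² = 38.59 − 8.541 = 30.05 m.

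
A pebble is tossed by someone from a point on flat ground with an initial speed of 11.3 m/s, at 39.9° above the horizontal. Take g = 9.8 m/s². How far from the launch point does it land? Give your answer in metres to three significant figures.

12.8 m

Components: vₓ = 11.30 cos 39.9° = 8.669 m/s, v_y0 = 11.30 sin 39.9° = 7.248 m/s.
Flight time T = 2 v_y0 / g = 1.479 s.
Horizontal distance R = vₓ T = 8.669 × 1.479 = 12.82 m.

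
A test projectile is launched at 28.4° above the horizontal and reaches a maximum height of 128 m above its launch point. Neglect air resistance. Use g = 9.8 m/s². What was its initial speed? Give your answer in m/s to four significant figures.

105.3 m/s

At the peak v_y = 0, so v_y0 = √(2gH) = √(2 × 9.80 × 128) = 50.09 m/s.
v_y0 = v₀ sin θ ⇒ v₀ = 50.09 / sin 28.4° = 105.3 m/s.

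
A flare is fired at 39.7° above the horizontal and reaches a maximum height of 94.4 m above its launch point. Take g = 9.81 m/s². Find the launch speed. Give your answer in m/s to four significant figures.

67.37 m/s

At the peak v_y = 0, so v_y0 = √(2gH) = √(2 × 9.81 × 94.4) = 43.04 m/s.
v_y0 = v₀ sin θ ⇒ v₀ = 43.04 / sin 39.7° = 67.37 m/s.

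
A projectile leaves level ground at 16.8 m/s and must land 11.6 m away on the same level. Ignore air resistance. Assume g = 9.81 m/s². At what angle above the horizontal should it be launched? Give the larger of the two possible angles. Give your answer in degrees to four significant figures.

R = v₀² sin 2θ / g gives sin 2θ = gR/v₀² = 9.81·11.6/16.8² = 0.4032.
2θ = 23.78° or 180° − 23.78° = 156.2°, so θ = 11.89° or 78.11°.
The larger angle is 78.11°.

78.11°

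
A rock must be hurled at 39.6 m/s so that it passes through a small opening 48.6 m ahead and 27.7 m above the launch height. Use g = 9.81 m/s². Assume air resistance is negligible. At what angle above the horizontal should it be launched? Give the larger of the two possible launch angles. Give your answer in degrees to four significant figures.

Trajectory: y = x tanθ − g x² (1 + tan²θ)/(2v₀²). With x = 48.6, y = 27.7, v₀ = 39.6, g = 9.81:
7.388 tan²θ − 48.6 tanθ + (35.09) = 0.
tanθ = [48.6 ± √(48.6² − 4 × 7.388 × (35.09))] / (2 × 7.388) = (48.6 ± 36.40) / 14.78, giving tanθ = 0.8256 or 5.753.
θ = 39.54° or 80.14°; the larger is 80.14°.

80.14°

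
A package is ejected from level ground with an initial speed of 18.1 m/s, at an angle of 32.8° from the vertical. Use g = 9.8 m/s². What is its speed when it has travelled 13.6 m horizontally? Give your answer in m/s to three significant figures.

Resolve: vₓ = 18.10 sin 32.8° = 9.805 m/s and v_y0 = 18.10 cos 32.8° = 15.21 m/s.
Time to reach x = 13.6 m: t = x/vₓ = 13.6/9.805 = 1.387 s.
Vertical velocity there: v_y = v_y0 − g t = 15.21 − 9.80 × 1.387 = 1.621 m/s.
Speed: √(vₓ² + v_y²) = √(9.805² + 1.621²) = 9.938 m/s.

9.94 m/s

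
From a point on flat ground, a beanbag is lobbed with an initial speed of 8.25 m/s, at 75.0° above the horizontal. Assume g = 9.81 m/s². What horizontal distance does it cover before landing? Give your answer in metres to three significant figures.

Components: vₓ = 8.250 cos 75.0° = 2.135 m/s, v_y0 = 8.250 sin 75.0° = 7.969 m/s.
Flight time T = 2 v_y0 / g = 1.625 s.
Horizontal distance R = vₓ T = 2.135 × 1.625 = 3.469 m.

3.47 m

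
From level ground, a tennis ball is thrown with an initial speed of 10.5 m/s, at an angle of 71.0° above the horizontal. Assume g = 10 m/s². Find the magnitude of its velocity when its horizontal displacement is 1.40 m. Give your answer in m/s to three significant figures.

6.76 m/s

Components: vₓ = 10.50 cos 71.0° = 3.418 m/s, v_y0 = 10.50 sin 71.0° = 9.928 m/s.
At x = 1.40 m, t = x/vₓ = 1.40/3.418 = 0.4095 s.
Vertical velocity there: v_y = v_y0 − g t = 9.928 − 10.0 × 0.4095 = 5.833 m/s.
Speed: √(vₓ² + v_y²) = √(3.418² + 5.833²) = 6.761 m/s.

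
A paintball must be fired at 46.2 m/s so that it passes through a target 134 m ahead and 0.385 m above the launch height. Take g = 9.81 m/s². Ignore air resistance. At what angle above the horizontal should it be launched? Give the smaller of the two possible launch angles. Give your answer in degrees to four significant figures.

Trajectory: y = x tanθ − g x² (1 + tan²θ)/(2v₀²). With x = 134, y = 0.385, v₀ = 46.2, g = 9.81:
41.26 tan²θ − 134 tanθ + (41.65) = 0.
tanθ = [134 ± √(134² − 4 × 41.26 × (41.65))] / (2 × 41.26) = (134 ± 105.3) / 82.53, giving tanθ = 0.3481 or 2.899.
θ = 19.19° or 70.97°; the smaller is 19.19°.

19.19°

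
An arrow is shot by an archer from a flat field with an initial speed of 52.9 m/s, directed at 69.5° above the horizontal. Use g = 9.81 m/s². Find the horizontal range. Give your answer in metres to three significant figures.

187 m

Horizontal component vₓ = 52.90 cos 69.5° = 18.53 m/s; vertical v_y0 = 52.90 sin 69.5° = 49.55 m/s.
Flight time T = 2 v_y0 / g = 10.10 s.
Horizontal distance R = vₓ T = 18.53 × 10.10 = 187.1 m.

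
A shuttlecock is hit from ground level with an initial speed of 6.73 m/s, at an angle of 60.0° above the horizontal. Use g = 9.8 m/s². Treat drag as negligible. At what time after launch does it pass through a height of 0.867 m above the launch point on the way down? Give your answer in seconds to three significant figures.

1.02 s

vₓ = 6.730 cos 60.0° = 3.365 m/s; v_y0 = 6.730 sin 60.0° = 5.828 m/s.
Require v_y0 t − ½ g t² = 0.867, i.e. 4.900 t² − 5.828 t + 0.867 = 0.
Quadratic formula: t = (5.828 ± √16.976) / 9.80 = (5.828 ± 4.120) / 9.80 → t = 0.1743 s or 1.015 s.
The descending-branch root is 1.015 s.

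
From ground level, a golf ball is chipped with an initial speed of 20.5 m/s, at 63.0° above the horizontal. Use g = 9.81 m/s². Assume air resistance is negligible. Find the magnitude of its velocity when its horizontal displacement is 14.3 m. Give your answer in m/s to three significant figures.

9.84 m/s

vₓ = 20.50 cos 63.0° = 9.307 m/s; v_y0 = 20.50 sin 63.0° = 18.27 m/s.
Time to reach x = 14.3 m: t = x/vₓ = 14.3/9.307 = 1.537 s.
Vertical velocity there: v_y = v_y0 − g t = 18.27 − 9.81 × 1.537 = 3.192 m/s.
Speed: √(vₓ² + v_y²) = √(9.307² + 3.192²) = 9.839 m/s.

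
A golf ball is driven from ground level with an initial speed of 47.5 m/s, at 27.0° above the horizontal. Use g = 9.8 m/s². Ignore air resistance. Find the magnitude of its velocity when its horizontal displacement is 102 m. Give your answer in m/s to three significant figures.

42.4 m/s

Resolve: vₓ = 47.50 cos 27.0° = 42.32 m/s and v_y0 = 47.50 sin 27.0° = 21.56 m/s.
x = vₓ t ⇒ t = 102/42.32 = 2.410 s.
Vertical velocity there: v_y = v_y0 − g t = 21.56 − 9.80 × 2.410 = −2.054 m/s.
Speed: √(vₓ² + v_y²) = √(42.32² + 2.054²) = 42.37 m/s.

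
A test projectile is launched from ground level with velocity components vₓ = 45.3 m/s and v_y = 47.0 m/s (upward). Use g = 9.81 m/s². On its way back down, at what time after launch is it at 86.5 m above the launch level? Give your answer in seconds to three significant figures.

7.10 s

Require v_y0 t − ½ g t² = 86.5, i.e. 4.905 t² − 47.00 t + 86.5 = 0.
Quadratic formula: t = (47.00 ± √511.87) / 9.81 = (47.00 ± 22.62) / 9.81 → t = 2.485 s or 7.097 s.
The descending-branch root is 7.097 s.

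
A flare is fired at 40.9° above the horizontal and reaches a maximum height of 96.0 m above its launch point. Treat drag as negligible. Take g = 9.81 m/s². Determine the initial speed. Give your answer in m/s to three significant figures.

At the peak v_y = 0, so v_y0 = √(2gH) = √(2 × 9.81 × 96.0) = 43.40 m/s.
v_y0 = v₀ sin θ ⇒ v₀ = 43.40 / sin 40.9° = 66.29 m/s.

66.3 m/s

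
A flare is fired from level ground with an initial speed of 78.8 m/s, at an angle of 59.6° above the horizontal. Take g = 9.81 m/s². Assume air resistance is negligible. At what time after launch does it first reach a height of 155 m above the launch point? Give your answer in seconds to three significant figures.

Horizontal component vₓ = 78.80 cos 59.6° = 39.88 m/s; vertical v_y0 = 78.80 sin 59.6° = 67.97 m/s.
Require v_y0 t − ½ g t² = 155, i.e. 4.905 t² − 67.97 t + 155 = 0.
t = [67.97 ± √(67.97² − 2·9.81·155)] / 9.81 = (67.97 ± 39.73) / 9.81, so t = 2.879 s or t = 10.98 s.
The first (ascending) time is 2.879 s.

2.88 s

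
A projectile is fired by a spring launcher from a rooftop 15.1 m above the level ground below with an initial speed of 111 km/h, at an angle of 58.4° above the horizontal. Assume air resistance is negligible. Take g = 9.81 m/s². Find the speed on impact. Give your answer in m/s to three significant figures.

Convert: 111 km/h = 111/3.6 = 30.83 m/s.
Horizontal component vₓ = 30.83 cos 58.4° = 16.16 m/s; vertical v_y0 = 30.83 sin 58.4° = 26.26 m/s.
With up positive and y = 0 at the ground: y(t) = 15.1 + (26.26) t − 4.905 t². Setting y = 0 and taking the positive root: t = [26.26 + √(26.26² + 2·9.81·15.1)] / 9.81 = (26.26 + 31.40) / 9.81 = 5.878 s.
Vertical velocity at impact: v_y = v_y0 − g t = 26.26 − 9.81 × 5.878 = −31.40 m/s.
Speed: |v| = √(vₓ² + v_y²) = √(16.16² + 31.40²) = 35.31 m/s.

35.3 m/s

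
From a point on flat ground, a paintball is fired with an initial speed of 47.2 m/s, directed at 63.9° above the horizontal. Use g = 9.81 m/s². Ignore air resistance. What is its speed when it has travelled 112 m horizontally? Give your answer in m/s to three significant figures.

Resolve: vₓ = 47.20 cos 63.9° = 20.77 m/s and v_y0 = 47.20 sin 63.9° = 42.39 m/s.
Time to reach x = 112 m: t = x/vₓ = 112/20.77 = 5.394 s.
Vertical velocity there: v_y = v_y0 − g t = 42.39 − 9.81 × 5.394 = −10.52 m/s.
Speed: √(vₓ² + v_y²) = √(20.77² + 10.52²) = 23.28 m/s.

23.3 m/s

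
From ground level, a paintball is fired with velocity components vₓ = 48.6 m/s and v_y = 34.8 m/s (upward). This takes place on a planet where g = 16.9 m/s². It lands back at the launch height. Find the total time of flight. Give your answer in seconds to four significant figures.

Time of flight on level ground: T = 2 v_y0 / g = 2 × 34.80 / 16.9 = 4.118 s.

4.118 s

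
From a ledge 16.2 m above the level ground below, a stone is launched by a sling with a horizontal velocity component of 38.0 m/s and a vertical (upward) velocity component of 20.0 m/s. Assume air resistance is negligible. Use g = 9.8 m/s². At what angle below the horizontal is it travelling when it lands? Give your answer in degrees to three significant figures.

With up positive and y = 0 at the ground: y(t) = 16.2 + (20.00) t − 4.900 t². Setting y = 0 and taking the positive root: t = [20.00 + √(20.00² + 2·9.80·16.2)] / 9.80 = (20.00 + 26.79) / 9.80 = 4.774 s.
At impact: v_y = v_y0 − g t = −26.79 m/s; vₓ = 38.00 m/s.
Angle below horizontal: arctan(|v_y|/vₓ) = arctan(26.79/38.00) = 35.18°.

35.2°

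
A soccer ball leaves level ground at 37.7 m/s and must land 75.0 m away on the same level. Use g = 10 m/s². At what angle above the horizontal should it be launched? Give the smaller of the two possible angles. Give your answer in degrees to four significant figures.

15.92°

R = v₀² sin 2θ / g gives sin 2θ = gR/v₀² = 10.0·75.0/37.7² = 0.5277.
2θ = 31.85° or 180° − 31.85° = 148.2°, so θ = 15.92° or 74.08°.
The smaller angle is 15.92°.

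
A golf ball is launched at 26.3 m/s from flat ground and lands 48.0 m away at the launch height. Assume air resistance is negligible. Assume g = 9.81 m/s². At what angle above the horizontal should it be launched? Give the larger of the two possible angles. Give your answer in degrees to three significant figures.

68.5°

Level-ground range R = v₀² sin(2θ)/g ⇒ sin(2θ) = gR/v₀² = 9.81 × 48.0 / 26.3² = 0.6808.
2θ = 42.90° or 180° − 42.90° = 137.1°, so θ = 21.45° or 68.55°.
The larger angle is 68.55°.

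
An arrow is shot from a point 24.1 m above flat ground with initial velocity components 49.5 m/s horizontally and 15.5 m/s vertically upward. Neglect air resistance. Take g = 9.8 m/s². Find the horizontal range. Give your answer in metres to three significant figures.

213 m

The projectile lands when y = 24.1 + (15.50) t − ½·9.80·t² = 0. Positive root: t = (15.50 + √(15.50² + 2·9.80·24.1)) / 9.80 = (15.50 + 26.69) / 9.80 = 4.306 s.
Horizontal distance: R = vₓ t = 49.50 × 4.306 = 213.1 m.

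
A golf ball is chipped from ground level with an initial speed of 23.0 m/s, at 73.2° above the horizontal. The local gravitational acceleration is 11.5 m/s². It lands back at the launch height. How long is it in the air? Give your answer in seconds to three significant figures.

Resolve: vₓ = 23.00 cos 73.2° = 6.648 m/s and v_y0 = 23.00 sin 73.2° = 22.02 m/s.
Time of flight on level ground: T = 2 v_y0 / g = 2 × 22.02 / 11.5 = 3.829 s.

3.83 s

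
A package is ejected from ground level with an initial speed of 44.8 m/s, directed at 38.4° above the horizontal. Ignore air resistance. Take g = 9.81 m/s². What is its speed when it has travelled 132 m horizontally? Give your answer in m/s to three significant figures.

36.3 m/s

Horizontal component vₓ = 44.80 cos 38.4° = 35.11 m/s; vertical v_y0 = 44.80 sin 38.4° = 27.83 m/s.
x = vₓ t ⇒ t = 132/35.11 = 3.760 s.
Vertical velocity there: v_y = v_y0 − g t = 27.83 − 9.81 × 3.760 = −9.055 m/s.
Speed: √(vₓ² + v_y²) = √(35.11² + 9.055²) = 36.26 m/s.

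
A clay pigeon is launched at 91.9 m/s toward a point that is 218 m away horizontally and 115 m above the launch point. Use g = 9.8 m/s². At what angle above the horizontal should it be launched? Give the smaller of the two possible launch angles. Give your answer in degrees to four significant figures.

Trajectory: y = x tanθ − g x² (1 + tan²θ)/(2v₀²). With x = 218, y = 115, v₀ = 91.9, g = 9.80:
27.57 tan²θ − 218 tanθ + (142.6) = 0.
tanθ = [218 ± √(218² − 4 × 27.57 × (142.6))] / (2 × 27.57) = (218 ± 178.3) / 55.15, giving tanθ = 0.7195 or 7.187.
θ = 35.73° or 82.08°; the smaller is 35.73°.

35.73°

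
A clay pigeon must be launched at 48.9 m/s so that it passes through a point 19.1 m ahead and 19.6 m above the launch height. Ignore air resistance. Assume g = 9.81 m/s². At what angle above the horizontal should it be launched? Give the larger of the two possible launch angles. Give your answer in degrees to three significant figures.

Trajectory: y = x tanθ − g x² (1 + tan²θ)/(2v₀²). With x = 19.1, y = 19.6, v₀ = 48.9, g = 9.81:
0.7483 tan²θ − 19.1 tanθ + (20.35) = 0.
tanθ = [19.1 ± √(19.1² − 4 × 0.7483 × (20.35))] / (2 × 0.7483) = (19.1 ± 17.43) / 1.497, giving tanθ = 1.114 or 24.41.
θ = 48.09° or 87.65°; the larger is 87.65°.

87.7°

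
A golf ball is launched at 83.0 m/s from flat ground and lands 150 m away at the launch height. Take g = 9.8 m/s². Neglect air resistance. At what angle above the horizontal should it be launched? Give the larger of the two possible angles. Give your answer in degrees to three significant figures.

From R = (v₀²/g) sin 2θ: sin 2θ = 9.80 × 150 / 6889.0 = 0.2134.
2θ = 12.32° or 180° − 12.32° = 167.7°, so θ = 6.160° or 83.84°.
The larger angle is 83.84°.

83.8°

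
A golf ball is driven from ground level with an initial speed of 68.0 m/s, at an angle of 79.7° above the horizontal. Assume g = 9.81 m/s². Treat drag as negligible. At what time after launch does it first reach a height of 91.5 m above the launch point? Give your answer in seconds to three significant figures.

1.54 s

Resolve: vₓ = 68.00 cos 79.7° = 12.16 m/s and v_y0 = 68.00 sin 79.7° = 66.90 m/s.
Set y = v_y0 t − ½ g t² = 91.5: 4.905 t² − 66.90 t + 91.5 = 0.
Quadratic formula: t = (66.90 ± √2680.9) / 9.81 = (66.90 ± 51.78) / 9.81 → t = 1.542 s or 12.10 s.
The first (ascending) time is 1.542 s.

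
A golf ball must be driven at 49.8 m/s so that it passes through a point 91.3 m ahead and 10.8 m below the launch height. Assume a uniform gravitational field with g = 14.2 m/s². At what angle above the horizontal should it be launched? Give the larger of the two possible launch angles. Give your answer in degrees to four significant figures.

74.79°

Trajectory: y = x tanθ − g x² (1 + tan²θ)/(2v₀²). With x = 91.3, y = −10.8, v₀ = 49.8, g = 14.2:
23.86 tan²θ − 91.3 tanθ + (13.06) = 0.
tanθ = [91.3 ± √(91.3² − 4 × 23.86 × (13.06))] / (2 × 23.86) = (91.3 ± 84.19) / 47.73, giving tanθ = 0.1489 or 3.677.
θ = 8.468° or 74.79°; the larger is 74.79°.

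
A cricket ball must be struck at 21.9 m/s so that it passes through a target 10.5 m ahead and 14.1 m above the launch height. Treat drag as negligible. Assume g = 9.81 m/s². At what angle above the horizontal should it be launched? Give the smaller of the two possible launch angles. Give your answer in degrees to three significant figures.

60.9°

Trajectory: y = x tanθ − g x² (1 + tan²θ)/(2v₀²). With x = 10.5, y = 14.1, v₀ = 21.9, g = 9.81:
1.128 tan²θ − 10.5 tanθ + (15.23) = 0.
tanθ = [10.5 ± √(10.5² − 4 × 1.128 × (15.23))] / (2 × 1.128) = (10.5 ± 6.448) / 2.255, giving tanθ = 1.797 or 7.515.
θ = 60.90° or 82.42°; the smaller is 60.90°.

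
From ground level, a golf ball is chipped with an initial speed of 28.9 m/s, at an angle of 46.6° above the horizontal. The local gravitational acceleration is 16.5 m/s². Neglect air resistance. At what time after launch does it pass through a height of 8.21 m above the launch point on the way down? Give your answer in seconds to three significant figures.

2.06 s

Resolve: vₓ = 28.90 cos 46.6° = 19.86 m/s and v_y0 = 28.90 sin 46.6° = 21.00 m/s.
Set y = v_y0 t − ½ g t² = 8.21: 8.250 t² − 21.00 t + 8.21 = 0.
Quadratic formula: t = (21.00 ± √169.99) / 16.5 = (21.00 ± 13.04) / 16.5 → t = 0.4824 s or 2.063 s.
The descending-branch root is 2.063 s.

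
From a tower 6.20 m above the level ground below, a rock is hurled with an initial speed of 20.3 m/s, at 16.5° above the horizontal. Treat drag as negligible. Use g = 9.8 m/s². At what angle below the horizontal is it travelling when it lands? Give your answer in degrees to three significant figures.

32.6°

Components: vₓ = 20.30 cos 16.5° = 19.46 m/s, v_y0 = 20.30 sin 16.5° = 5.766 m/s.
The projectile lands when y = 6.20 + (5.766) t − ½·9.80·t² = 0. Positive root: t = (5.766 + √(5.766² + 2·9.80·6.20)) / 9.80 = (5.766 + 12.44) / 9.80 = 1.858 s.
At impact: v_y = v_y0 − g t = −12.44 m/s; vₓ = 19.46 m/s.
Angle below horizontal: arctan(|v_y|/vₓ) = arctan(12.44/19.46) = 32.58°.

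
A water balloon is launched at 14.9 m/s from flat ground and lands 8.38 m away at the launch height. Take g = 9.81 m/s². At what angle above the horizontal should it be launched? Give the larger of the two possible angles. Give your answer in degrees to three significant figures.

From R = (v₀²/g) sin 2θ: sin 2θ = 9.81 × 8.38 / 222.01 = 0.3703.
2θ = 21.73° or 180° − 21.73° = 158.3°, so θ = 10.87° or 79.13°.
The larger angle is 79.13°.

79.1°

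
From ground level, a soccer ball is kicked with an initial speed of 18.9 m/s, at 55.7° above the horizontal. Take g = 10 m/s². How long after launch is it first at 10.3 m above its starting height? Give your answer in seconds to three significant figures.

0.947 s

Components: vₓ = 18.90 cos 55.7° = 10.65 m/s, v_y0 = 18.90 sin 55.7° = 15.61 m/s.
Height y(t) = 15.61 t − 5.000 t² = 10.3 gives 5.000 t² − 15.61 t + 10.3 = 0.
t = [15.61 ± √(15.61² − 2·10.0·10.3)] / 10.0 = (15.61 ± 6.146) / 10.0, so t = 0.9467 s or t = 2.176 s.
The first (ascending) time is 0.9467 s.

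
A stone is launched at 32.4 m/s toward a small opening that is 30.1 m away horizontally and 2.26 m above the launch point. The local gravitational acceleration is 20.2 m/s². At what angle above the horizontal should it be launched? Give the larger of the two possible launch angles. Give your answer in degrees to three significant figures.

71.8°

Trajectory: y = x tanθ − g x² (1 + tan²θ)/(2v₀²). With x = 30.1, y = 2.26, v₀ = 32.4, g = 20.2:
8.717 tan²θ − 30.1 tanθ + (10.98) = 0.
tanθ = [30.1 ± √(30.1² − 4 × 8.717 × (10.98))] / (2 × 8.717) = (30.1 ± 22.88) / 17.43, giving tanθ = 0.4144 or 3.039.
θ = 22.51° or 71.78°; the larger is 71.78°.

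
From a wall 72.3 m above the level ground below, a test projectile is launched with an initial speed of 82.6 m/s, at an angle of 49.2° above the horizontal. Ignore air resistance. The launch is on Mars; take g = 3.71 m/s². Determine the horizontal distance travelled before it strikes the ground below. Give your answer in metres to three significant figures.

1880 m

Horizontal component vₓ = 82.60 cos 49.2° = 53.97 m/s; vertical v_y0 = 82.60 sin 49.2° = 62.53 m/s.
Vertical motion (up positive, ground at y = 0): 1.855 t² − (62.53) t − 72.3 = 0, so t = (62.53 + √(62.53² + 2·3.71·72.3)) / 3.71 = (62.53 + 66.68) / 3.71 = 34.83 s.
Horizontal distance: R = vₓ t = 53.97 × 34.83 = 1880 m.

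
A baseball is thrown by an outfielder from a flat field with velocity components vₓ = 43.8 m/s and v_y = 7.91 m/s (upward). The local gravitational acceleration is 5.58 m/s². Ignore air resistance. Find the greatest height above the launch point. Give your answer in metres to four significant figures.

Peak height H = v_y0² / (2g) = 62.568 / 11.16 = 5.606 m.

5.606 m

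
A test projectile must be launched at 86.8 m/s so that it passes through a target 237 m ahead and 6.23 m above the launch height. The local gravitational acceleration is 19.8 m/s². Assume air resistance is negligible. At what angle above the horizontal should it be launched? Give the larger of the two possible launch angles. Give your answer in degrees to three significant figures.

Trajectory: y = x tanθ − g x² (1 + tan²θ)/(2v₀²). With x = 237, y = 6.23, v₀ = 86.8, g = 19.8:
73.81 tan²θ − 237 tanθ + (80.04) = 0.
tanθ = [237 ± √(237² − 4 × 73.81 × (80.04))] / (2 × 73.81) = (237 ± 180.4) / 147.6, giving tanθ = 0.3835 or 2.828.
θ = 20.98° or 70.52°; the larger is 70.52°.

70.5°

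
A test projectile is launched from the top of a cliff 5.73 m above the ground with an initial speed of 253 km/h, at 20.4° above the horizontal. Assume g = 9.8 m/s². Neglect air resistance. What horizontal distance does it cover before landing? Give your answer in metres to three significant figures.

344 m

Convert: 253 km/h = 253/3.6 = 70.28 m/s.
vₓ = 70.28 cos 20.4° = 65.87 m/s; v_y0 = 70.28 sin 20.4° = 24.50 m/s.
The projectile lands when y = 5.73 + (24.50) t − ½·9.80·t² = 0. Positive root: t = (24.50 + √(24.50² + 2·9.80·5.73)) / 9.80 = (24.50 + 26.69) / 9.80 = 5.223 s.
Horizontal distance: R = vₓ t = 65.87 × 5.223 = 344.1 m.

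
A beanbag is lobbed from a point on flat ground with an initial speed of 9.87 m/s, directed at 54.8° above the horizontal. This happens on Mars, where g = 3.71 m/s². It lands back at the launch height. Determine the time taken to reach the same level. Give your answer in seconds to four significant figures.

4.348 s

Horizontal component vₓ = 9.870 cos 54.8° = 5.689 m/s; vertical v_y0 = 9.870 sin 54.8° = 8.065 m/s.
Time of flight on level ground: T = 2 v_y0 / g = 2 × 8.065 / 3.71 = 4.348 s.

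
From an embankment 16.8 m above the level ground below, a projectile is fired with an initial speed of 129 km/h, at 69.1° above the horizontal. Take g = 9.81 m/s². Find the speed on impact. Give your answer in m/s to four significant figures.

Convert: 129 km/h = 129/3.6 = 35.83 m/s.
vₓ = 35.83 cos 69.1° = 12.78 m/s; v_y0 = 35.83 sin 69.1° = 33.48 m/s.
Vertical motion (up positive, ground at y = 0): 4.905 t² − (33.48) t − 16.8 = 0, so t = (33.48 + √(33.48² + 2·9.81·16.8)) / 9.81 = (33.48 + 38.08) / 9.81 = 7.294 s.
Vertical velocity at impact: v_y = v_y0 − g t = 33.48 − 9.81 × 7.294 = −38.08 m/s.
Speed: |v| = √(vₓ² + v_y²) = √(12.78² + 38.08²) = 40.17 m/s.

40.17 m/s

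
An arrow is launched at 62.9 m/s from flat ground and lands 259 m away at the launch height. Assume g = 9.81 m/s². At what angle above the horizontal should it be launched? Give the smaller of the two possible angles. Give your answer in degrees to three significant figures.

20.0°

From R = (v₀²/g) sin 2θ: sin 2θ = 9.81 × 259 / 3956.4 = 0.6422.
2θ = 39.96° or 180° − 39.96° = 140.0°, so θ = 19.98° or 70.02°.
The smaller angle is 19.98°.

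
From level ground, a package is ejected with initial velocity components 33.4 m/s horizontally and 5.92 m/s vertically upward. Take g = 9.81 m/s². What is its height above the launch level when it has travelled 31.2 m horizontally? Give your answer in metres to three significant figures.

1.25 m

At x = 31.2 m, t = x/vₓ = 31.2/33.40 = 0.9341 s.
Height: y = v_y0 t − ½ g t² = 5.920 × 0.9341 − 4.905 × 0.9341² = 5.530 − 4.280 = 1.250 m.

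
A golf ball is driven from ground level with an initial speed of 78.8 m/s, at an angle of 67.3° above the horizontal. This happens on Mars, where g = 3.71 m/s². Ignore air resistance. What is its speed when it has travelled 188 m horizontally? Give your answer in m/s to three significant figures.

vₓ = 78.80 cos 67.3° = 30.41 m/s; v_y0 = 78.80 sin 67.3° = 72.70 m/s.
At x = 188 m, t = x/vₓ = 188/30.41 = 6.182 s.
Vertical velocity there: v_y = v_y0 − g t = 72.70 − 3.71 × 6.182 = 49.76 m/s.
Speed: √(vₓ² + v_y²) = √(30.41² + 49.76²) = 58.32 m/s.

58.3 m/s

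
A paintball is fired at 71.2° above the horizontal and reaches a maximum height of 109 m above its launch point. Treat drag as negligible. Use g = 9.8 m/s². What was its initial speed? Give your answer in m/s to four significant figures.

At the peak v_y = 0, so v_y0 = √(2gH) = √(2 × 9.80 × 109) = 46.22 m/s.
v_y0 = v₀ sin θ ⇒ v₀ = 46.22 / sin 71.2° = 48.83 m/s.

48.83 m/s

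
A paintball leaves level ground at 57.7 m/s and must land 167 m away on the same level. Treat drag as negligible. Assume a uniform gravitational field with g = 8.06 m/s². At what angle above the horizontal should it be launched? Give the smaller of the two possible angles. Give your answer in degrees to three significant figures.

Level-ground range R = v₀² sin(2θ)/g ⇒ sin(2θ) = gR/v₀² = 8.06 × 167 / 57.7² = 0.4043.
2θ = 23.85° or 180° − 23.85° = 156.2°, so θ = 11.92° or 78.08°.
The smaller angle is 11.92°.

11.9°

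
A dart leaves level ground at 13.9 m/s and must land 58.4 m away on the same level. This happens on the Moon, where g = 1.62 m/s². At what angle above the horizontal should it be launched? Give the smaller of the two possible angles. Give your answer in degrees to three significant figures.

Level-ground range R = v₀² sin(2θ)/g ⇒ sin(2θ) = gR/v₀² = 1.62 × 58.4 / 13.9² = 0.4897.
2θ = 29.32° or 180° − 29.32° = 150.7°, so θ = 14.66° or 75.34°.
The smaller angle is 14.66°.

14.7°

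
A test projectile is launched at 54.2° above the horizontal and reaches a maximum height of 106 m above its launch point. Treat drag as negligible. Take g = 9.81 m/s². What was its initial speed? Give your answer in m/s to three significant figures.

At the peak v_y = 0, so v_y0 = √(2gH) = √(2 × 9.81 × 106) = 45.60 m/s.
v_y0 = v₀ sin θ ⇒ v₀ = 45.60 / sin 54.2° = 56.23 m/s.

56.2 m/s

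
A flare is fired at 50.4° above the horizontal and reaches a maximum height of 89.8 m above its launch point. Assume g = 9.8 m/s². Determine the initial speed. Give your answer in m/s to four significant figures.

54.45 m/s

At the peak v_y = 0, so v_y0 = √(2gH) = √(2 × 9.80 × 89.8) = 41.95 m/s.
v_y0 = v₀ sin θ ⇒ v₀ = 41.95 / sin 50.4° = 54.45 m/s.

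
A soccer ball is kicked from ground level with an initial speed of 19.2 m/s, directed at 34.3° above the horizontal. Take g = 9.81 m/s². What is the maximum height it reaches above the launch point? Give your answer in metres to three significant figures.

5.97 m

Components: vₓ = 19.20 cos 34.3° = 15.86 m/s, v_y0 = 19.20 sin 34.3° = 10.82 m/s.
Peak height H = v_y0² / (2g) = 117.07 / 19.62 = 5.967 m.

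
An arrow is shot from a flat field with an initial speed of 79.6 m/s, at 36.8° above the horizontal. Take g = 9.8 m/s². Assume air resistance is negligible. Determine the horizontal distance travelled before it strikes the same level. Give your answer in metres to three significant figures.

620 m

Horizontal component vₓ = 79.60 cos 36.8° = 63.74 m/s; vertical v_y0 = 79.60 sin 36.8° = 47.68 m/s.
Time aloft: T = 2 v_y0 / g = 2 × 47.68 / 9.80 = 9.731 s.
Horizontal distance R = vₓ T = 63.74 × 9.731 = 620.2 m.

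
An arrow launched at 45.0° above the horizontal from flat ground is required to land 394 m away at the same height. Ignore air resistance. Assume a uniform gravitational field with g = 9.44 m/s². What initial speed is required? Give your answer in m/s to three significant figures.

61.0 m/s

On level ground R = v₀² sin 2θ / g ⇒ v₀ = √(gR / sin 2θ).
v₀ = √(9.44 × 394 / sin 90.00°) = √(3719 / 1.000) = √3719.4 = 60.99 m/s.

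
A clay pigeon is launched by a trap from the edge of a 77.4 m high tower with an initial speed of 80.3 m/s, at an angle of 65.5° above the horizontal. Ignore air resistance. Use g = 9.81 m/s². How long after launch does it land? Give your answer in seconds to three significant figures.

Resolve: vₓ = 80.30 cos 65.5° = 33.30 m/s and v_y0 = 80.30 sin 65.5° = 73.07 m/s.
Vertical motion (up positive, ground at y = 0): 4.905 t² − (73.07) t − 77.4 = 0, so t = (73.07 + √(73.07² + 2·9.81·77.4)) / 9.81 = (73.07 + 82.81) / 9.81 = 15.89 s.

15.9 s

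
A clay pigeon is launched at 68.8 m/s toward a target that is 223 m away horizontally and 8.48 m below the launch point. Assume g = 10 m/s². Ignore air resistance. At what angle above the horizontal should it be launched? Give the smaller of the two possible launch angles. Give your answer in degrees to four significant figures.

11.73°

Trajectory: y = x tanθ − g x² (1 + tan²θ)/(2v₀²). With x = 223, y = −8.48, v₀ = 68.8, g = 10.0:
52.53 tan²θ − 223 tanθ + (44.05) = 0.
tanθ = [223 ± √(223² − 4 × 52.53 × (44.05))] / (2 × 52.53) = (223 ± 201.2) / 105.1, giving tanθ = 0.2077 or 4.038.
θ = 11.73° or 76.09°; the smaller is 11.73°.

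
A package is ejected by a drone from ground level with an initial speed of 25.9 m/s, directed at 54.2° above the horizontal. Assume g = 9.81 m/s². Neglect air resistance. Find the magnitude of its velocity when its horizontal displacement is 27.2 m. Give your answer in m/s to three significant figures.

vₓ = 25.90 cos 54.2° = 15.15 m/s; v_y0 = 25.90 sin 54.2° = 21.01 m/s.
x = vₓ t ⇒ t = 27.2/15.15 = 1.795 s.
Vertical velocity there: v_y = v_y0 − g t = 21.01 − 9.81 × 1.795 = 3.394 m/s.
Speed: √(vₓ² + v_y²) = √(15.15² + 3.394²) = 15.53 m/s.

15.5 m/s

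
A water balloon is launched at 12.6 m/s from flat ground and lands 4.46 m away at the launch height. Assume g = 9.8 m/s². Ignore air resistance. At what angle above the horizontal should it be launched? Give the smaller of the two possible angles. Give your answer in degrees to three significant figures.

R = v₀² sin 2θ / g gives sin 2θ = gR/v₀² = 9.80·4.46/12.6² = 0.2753.
2θ = 15.98° or 180° − 15.98° = 164.0°, so θ = 7.990° or 82.01°.
The smaller angle is 7.990°.

7.99°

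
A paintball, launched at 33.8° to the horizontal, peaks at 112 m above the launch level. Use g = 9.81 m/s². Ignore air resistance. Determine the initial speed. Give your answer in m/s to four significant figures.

At the peak v_y = 0, so v_y0 = √(2gH) = √(2 × 9.81 × 112) = 46.88 m/s.
v_y0 = v₀ sin θ ⇒ v₀ = 46.88 / sin 33.8° = 84.27 m/s.

84.27 m/s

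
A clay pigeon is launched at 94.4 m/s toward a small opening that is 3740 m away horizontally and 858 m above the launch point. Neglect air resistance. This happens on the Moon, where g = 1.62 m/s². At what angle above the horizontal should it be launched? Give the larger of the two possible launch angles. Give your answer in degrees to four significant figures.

65.26°

Trajectory: y = x tanθ − g x² (1 + tan²θ)/(2v₀²). With x = 3740, y = 858, v₀ = 94.4, g = 1.62:
1271 tan²θ − 3740 tanθ + (2129) = 0.
tanθ = [3740 ± √(3740² − 4 × 1271 × (2129))] / (2 × 1271) = (3740 ± 1777) / 2543, giving tanθ = 0.7719 or 2.170.
θ = 37.67° or 65.26°; the larger is 65.26°.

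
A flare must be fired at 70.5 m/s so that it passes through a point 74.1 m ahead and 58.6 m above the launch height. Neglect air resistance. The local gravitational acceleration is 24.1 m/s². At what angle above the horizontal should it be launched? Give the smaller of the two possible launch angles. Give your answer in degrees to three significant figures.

51.4°

Trajectory: y = x tanθ − g x² (1 + tan²θ)/(2v₀²). With x = 74.1, y = 58.6, v₀ = 70.5, g = 24.1:
13.31 tan²θ − 74.1 tanθ + (71.91) = 0.
tanθ = [74.1 ± √(74.1² − 4 × 13.31 × (71.91))] / (2 × 13.31) = (74.1 ± 40.76) / 26.62, giving tanθ = 1.252 or 4.314.
θ = 51.39° or 76.95°; the smaller is 51.39°.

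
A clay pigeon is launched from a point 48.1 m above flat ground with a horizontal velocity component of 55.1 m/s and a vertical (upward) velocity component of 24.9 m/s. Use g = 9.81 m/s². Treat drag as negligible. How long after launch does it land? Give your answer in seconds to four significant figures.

6.569 s

With up positive and y = 0 at the ground: y(t) = 48.1 + (24.90) t − 4.905 t². Setting y = 0 and taking the positive root: t = [24.90 + √(24.90² + 2·9.81·48.1)] / 9.81 = (24.90 + 39.54) / 9.81 = 6.569 s.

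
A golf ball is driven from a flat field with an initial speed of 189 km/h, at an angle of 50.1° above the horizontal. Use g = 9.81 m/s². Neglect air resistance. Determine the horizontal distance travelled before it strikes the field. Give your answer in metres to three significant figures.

277 m

Convert: 189 km/h = 189/3.6 = 52.50 m/s.
Horizontal component vₓ = 52.50 cos 50.1° = 33.68 m/s; vertical v_y0 = 52.50 sin 50.1° = 40.28 m/s.
Time aloft: T = 2 v_y0 / g = 2 × 40.28 / 9.81 = 8.211 s.
Range: R = vₓ T = 33.68 × 8.211 = 276.5 m.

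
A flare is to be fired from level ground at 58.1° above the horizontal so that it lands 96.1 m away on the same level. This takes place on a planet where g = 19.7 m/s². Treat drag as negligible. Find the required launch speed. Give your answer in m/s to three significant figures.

45.9 m/s

Level-ground range: R = v₀² sin(2θ)/g, so v₀ = √(gR / sin 2θ).
v₀ = √(19.7 × 96.1 / sin 116.2°) = √(1893 / 0.8973) = √2109.9 = 45.93 m/s.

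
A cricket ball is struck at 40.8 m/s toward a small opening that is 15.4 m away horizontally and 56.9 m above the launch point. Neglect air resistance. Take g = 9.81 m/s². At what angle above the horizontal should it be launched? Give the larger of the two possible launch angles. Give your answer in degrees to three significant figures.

Trajectory: y = x tanθ − g x² (1 + tan²θ)/(2v₀²). With x = 15.4, y = 56.9, v₀ = 40.8, g = 9.81:
0.6988 tan²θ − 15.4 tanθ + (57.60) = 0.
tanθ = [15.4 ± √(15.4² − 4 × 0.6988 × (57.60))] / (2 × 0.6988) = (15.4 ± 8.727) / 1.398, giving tanθ = 4.775 or 17.26.
θ = 78.17° or 86.68°; the larger is 86.68°.

86.7°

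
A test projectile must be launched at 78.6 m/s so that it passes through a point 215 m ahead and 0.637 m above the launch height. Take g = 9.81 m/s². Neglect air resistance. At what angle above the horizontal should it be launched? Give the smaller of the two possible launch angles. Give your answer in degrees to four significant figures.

Trajectory: y = x tanθ − g x² (1 + tan²θ)/(2v₀²). With x = 215, y = 0.637, v₀ = 78.6, g = 9.81:
36.70 tan²θ − 215 tanθ + (37.34) = 0.
tanθ = [215 ± √(215² − 4 × 36.70 × (37.34))] / (2 × 36.70) = (215 ± 201.9) / 73.40, giving tanθ = 0.1791 or 5.679.
θ = 10.16° or 80.01°; the smaller is 10.16°.

10.16°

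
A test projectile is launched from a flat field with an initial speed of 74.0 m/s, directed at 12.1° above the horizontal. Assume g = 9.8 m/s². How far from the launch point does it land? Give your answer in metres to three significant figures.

229 m

Components: vₓ = 74.00 cos 12.1° = 72.36 m/s, v_y0 = 74.00 sin 12.1° = 15.51 m/s.
Flight time T = 2 v_y0 / g = 3.166 s.
Range: R = vₓ T = 72.36 × 3.166 = 229.1 m.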